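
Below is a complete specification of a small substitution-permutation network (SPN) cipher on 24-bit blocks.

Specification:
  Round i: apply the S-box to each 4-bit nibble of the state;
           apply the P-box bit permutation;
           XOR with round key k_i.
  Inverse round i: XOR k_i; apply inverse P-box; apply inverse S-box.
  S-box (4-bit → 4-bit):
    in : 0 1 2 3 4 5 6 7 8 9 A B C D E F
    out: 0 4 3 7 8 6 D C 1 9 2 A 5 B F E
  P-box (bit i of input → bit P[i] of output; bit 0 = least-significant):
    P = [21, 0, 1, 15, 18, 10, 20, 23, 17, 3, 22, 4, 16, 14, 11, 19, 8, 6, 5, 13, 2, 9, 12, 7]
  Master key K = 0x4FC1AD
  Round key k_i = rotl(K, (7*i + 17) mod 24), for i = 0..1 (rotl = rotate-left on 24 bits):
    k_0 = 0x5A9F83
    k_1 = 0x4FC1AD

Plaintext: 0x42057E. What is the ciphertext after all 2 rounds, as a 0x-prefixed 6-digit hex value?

s_0 = plaintext = 0x42057E
s_1 = Round(s_0, k_0) = 0xAA1E48
s_2 = Round(s_1, k_1) = 0xADCBF5

0xADCBF5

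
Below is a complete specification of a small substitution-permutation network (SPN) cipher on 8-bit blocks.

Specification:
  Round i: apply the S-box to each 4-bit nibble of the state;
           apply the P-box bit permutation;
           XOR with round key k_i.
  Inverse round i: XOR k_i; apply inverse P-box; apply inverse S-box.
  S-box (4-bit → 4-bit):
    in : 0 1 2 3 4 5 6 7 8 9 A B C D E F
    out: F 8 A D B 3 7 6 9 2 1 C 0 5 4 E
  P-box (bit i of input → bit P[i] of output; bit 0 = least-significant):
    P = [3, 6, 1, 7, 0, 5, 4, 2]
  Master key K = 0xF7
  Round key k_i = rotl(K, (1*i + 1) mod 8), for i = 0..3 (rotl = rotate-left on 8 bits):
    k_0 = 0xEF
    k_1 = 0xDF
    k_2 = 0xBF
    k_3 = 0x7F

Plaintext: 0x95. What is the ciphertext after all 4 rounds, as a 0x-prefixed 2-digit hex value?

0x39

s_0 = plaintext = 0x95
s_1 = Round(s_0, k_0) = 0x87
s_2 = Round(s_1, k_1) = 0x98
s_3 = Round(s_2, k_2) = 0x17
s_4 = Round(s_3, k_3) = 0x39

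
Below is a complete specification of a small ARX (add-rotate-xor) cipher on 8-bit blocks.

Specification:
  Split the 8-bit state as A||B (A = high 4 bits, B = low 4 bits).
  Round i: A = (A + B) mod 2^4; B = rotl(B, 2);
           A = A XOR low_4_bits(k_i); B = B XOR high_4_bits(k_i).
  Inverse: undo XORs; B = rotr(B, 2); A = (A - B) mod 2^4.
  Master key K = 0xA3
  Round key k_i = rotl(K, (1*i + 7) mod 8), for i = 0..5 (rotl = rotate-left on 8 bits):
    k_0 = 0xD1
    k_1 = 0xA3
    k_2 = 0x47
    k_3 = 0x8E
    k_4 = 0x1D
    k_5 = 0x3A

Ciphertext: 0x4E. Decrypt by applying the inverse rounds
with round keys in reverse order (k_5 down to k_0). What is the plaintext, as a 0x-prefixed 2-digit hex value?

0x7D

s_0 = ciphertext = 0x4E
s_1 = InvRound(s_0, k_5) = 0x77
s_2 = InvRound(s_1, k_4) = 0x19
s_3 = InvRound(s_2, k_3) = 0xB4
s_4 = InvRound(s_3, k_2) = 0xC0
s_5 = InvRound(s_4, k_1) = 0x5A
s_6 = InvRound(s_5, k_0) = 0x7D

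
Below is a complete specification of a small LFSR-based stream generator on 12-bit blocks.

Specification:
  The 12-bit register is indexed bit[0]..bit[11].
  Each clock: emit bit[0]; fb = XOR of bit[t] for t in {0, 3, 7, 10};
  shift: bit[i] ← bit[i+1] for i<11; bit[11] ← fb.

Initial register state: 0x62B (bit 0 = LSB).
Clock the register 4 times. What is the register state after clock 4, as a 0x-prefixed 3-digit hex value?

reg_0 = 0x62B
clock 1: out=1, reg = 0xB15
clock 2: out=1, reg = 0xD8A
clock 3: out=0, reg = 0xEC5
clock 4: out=1, reg = 0xF62

0xF62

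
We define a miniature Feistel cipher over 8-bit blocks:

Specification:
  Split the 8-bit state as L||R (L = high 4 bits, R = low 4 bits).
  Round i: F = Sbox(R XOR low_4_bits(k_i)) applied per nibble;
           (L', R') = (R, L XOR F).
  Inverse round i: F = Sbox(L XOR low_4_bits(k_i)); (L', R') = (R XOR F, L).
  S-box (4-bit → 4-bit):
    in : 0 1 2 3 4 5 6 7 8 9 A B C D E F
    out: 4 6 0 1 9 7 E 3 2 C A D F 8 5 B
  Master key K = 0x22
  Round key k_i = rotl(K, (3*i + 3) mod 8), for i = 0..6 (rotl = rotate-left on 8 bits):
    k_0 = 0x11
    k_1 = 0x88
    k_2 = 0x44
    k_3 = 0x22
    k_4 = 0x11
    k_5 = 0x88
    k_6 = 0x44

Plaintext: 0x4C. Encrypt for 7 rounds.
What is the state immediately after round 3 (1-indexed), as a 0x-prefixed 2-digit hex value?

0x5A

s_0 = plaintext = 0x4C
s_1 = Round(s_0, k_0) = 0xCC
s_2 = Round(s_1, k_1) = 0xC5
s_3 = Round(s_2, k_2) = 0x5A
s_4 = Round(s_3, k_3) = 0xA7
s_5 = Round(s_4, k_4) = 0x74
s_6 = Round(s_5, k_5) = 0x48
s_7 = Round(s_6, k_6) = 0x8B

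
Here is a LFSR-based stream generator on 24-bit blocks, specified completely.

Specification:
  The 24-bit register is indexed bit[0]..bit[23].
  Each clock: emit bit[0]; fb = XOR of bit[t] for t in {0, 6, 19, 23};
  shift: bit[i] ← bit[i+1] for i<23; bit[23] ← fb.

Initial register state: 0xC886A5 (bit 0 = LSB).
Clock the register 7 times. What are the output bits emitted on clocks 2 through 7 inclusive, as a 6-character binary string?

reg_0 = 0xC886A5
clock 1: out=1, reg = 0xE44352
clock 2: out=0, reg = 0x7221A9
clock 3: out=1, reg = 0xB910D4
clock 4: out=0, reg = 0xDC886A
clock 5: out=0, reg = 0xEE4435
clock 6: out=1, reg = 0xF7221A
clock 7: out=0, reg = 0xFB910D

010010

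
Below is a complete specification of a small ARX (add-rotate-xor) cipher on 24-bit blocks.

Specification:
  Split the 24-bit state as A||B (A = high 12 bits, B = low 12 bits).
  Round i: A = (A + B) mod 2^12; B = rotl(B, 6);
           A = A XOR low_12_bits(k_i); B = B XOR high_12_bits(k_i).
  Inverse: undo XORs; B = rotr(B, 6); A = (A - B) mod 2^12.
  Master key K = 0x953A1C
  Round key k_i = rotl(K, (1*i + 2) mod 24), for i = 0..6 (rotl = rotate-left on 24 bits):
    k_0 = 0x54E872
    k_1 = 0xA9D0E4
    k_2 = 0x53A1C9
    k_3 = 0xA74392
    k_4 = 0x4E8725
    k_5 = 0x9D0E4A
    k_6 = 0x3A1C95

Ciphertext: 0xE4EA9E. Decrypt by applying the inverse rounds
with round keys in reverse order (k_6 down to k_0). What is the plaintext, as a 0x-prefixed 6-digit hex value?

0x2A61CF

s_0 = ciphertext = 0xE4EA9E
s_1 = InvRound(s_0, k_6) = 0x2F7FE4
s_2 = InvRound(s_1, k_5) = 0xFA5D18
s_3 = InvRound(s_2, k_4) = 0xC59C27
s_4 = InvRound(s_3, k_3) = 0xAF24D9
s_5 = InvRound(s_4, k_2) = 0x2748C7
s_6 = InvRound(s_5, k_1) = 0xC07689
s_7 = InvRound(s_6, k_0) = 0x2A61CF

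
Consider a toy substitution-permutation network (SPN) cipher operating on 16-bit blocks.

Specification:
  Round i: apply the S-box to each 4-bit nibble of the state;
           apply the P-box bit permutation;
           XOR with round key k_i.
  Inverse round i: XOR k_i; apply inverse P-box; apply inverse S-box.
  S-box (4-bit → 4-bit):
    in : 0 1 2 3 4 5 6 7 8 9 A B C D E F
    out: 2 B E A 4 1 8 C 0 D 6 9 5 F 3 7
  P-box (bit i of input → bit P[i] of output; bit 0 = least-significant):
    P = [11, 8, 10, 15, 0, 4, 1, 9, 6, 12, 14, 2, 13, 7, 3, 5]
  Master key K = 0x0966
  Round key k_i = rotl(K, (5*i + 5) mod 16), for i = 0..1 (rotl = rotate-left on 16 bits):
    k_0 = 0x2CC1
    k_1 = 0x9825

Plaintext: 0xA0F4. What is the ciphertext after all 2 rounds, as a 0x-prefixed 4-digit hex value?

s_0 = plaintext = 0xA0F4
s_1 = Round(s_0, k_0) = 0x385A
s_2 = Round(s_1, k_1) = 0x9D84

0x9D84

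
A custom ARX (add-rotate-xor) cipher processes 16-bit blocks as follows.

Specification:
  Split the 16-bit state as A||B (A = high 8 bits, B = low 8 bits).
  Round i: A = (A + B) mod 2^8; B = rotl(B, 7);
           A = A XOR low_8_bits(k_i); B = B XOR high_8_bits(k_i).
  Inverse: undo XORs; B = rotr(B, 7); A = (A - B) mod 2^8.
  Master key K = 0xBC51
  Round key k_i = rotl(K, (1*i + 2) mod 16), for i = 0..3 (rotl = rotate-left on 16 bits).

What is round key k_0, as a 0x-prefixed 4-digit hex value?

K = 0xBC51
k_0 = rotl(K, (1*0+2) mod 16) = rotl(K, 2) = 0xF146

0xF146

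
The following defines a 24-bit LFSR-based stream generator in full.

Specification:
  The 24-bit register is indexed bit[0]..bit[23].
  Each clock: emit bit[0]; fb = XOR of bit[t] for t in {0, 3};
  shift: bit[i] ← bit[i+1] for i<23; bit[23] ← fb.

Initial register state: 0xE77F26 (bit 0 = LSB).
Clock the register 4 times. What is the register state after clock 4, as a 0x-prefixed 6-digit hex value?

reg_0 = 0xE77F26
clock 1: out=0, reg = 0x73BF93
clock 2: out=1, reg = 0xB9DFC9
clock 3: out=1, reg = 0x5CEFE4
clock 4: out=0, reg = 0x2E77F2

0x2E77F2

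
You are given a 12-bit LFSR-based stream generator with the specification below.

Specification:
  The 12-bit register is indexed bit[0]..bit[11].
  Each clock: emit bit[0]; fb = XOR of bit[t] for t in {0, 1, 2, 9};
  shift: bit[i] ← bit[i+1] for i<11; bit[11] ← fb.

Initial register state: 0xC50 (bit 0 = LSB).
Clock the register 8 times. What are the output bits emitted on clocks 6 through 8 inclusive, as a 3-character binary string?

010

reg_0 = 0xC50
clock 1: out=0, reg = 0x628
clock 2: out=0, reg = 0xB14
clock 3: out=0, reg = 0x58A
clock 4: out=0, reg = 0xAC5
clock 5: out=1, reg = 0xD62
clock 6: out=0, reg = 0xEB1
clock 7: out=1, reg = 0x758
clock 8: out=0, reg = 0xBAC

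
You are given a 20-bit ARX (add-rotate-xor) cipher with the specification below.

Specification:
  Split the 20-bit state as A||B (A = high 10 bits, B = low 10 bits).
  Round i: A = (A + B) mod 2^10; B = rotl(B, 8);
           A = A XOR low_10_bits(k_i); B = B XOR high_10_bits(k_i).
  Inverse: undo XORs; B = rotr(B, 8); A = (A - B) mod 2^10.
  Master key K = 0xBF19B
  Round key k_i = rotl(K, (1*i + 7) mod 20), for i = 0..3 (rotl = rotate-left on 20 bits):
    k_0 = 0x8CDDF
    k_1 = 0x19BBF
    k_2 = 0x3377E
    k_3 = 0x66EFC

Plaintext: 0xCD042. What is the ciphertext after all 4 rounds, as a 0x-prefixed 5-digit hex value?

0xD271E

s_0 = plaintext = 0xCD042
s_1 = Round(s_0, k_0) = 0xAA423
s_2 = Round(s_1, k_1) = 0x5CF6E
s_3 = Round(s_2, k_2) = 0xE7E16
s_4 = Round(s_3, k_3) = 0xD271E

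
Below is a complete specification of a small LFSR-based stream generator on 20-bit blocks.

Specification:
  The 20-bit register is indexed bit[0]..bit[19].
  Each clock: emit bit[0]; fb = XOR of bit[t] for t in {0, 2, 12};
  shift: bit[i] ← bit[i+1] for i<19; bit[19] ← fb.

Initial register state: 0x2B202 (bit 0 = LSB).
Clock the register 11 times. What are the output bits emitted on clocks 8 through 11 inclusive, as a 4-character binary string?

0010

reg_0 = 0x2B202
clock 1: out=0, reg = 0x95901
clock 2: out=1, reg = 0x4AC80
clock 3: out=0, reg = 0x25640
clock 4: out=0, reg = 0x92B20
clock 5: out=0, reg = 0x49590
clock 6: out=0, reg = 0xA4AC8
clock 7: out=0, reg = 0x52564
clock 8: out=0, reg = 0xA92B2
clock 9: out=0, reg = 0xD4959
clock 10: out=1, reg = 0xEA4AC
clock 11: out=0, reg = 0xF5256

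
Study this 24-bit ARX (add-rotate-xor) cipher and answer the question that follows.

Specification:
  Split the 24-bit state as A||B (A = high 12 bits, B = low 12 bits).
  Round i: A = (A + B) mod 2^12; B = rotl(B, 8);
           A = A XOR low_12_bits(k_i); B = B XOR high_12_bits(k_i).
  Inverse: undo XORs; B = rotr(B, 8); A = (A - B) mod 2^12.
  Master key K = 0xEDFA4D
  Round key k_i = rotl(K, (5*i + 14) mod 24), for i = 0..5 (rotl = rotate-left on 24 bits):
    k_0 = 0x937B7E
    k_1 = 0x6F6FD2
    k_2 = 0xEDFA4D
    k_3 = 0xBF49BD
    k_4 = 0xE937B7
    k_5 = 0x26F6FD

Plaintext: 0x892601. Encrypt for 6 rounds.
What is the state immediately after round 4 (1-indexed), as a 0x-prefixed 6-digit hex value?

0xEB1328

s_0 = plaintext = 0x892601
s_1 = Round(s_0, k_0) = 0x5ED857
s_2 = Round(s_1, k_1) = 0x196173
s_3 = Round(s_2, k_2) = 0x944DC8
s_4 = Round(s_3, k_3) = 0xEB1328
s_5 = Round(s_4, k_4) = 0x66E6A1
s_6 = Round(s_5, k_5) = 0xBF2305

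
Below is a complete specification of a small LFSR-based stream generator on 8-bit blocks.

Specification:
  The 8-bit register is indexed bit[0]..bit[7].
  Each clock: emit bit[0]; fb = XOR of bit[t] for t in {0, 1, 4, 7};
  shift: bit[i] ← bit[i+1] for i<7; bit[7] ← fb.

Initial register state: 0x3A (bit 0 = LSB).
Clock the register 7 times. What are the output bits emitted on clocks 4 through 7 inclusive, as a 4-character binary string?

reg_0 = 0x3A
clock 1: out=0, reg = 0x1D
clock 2: out=1, reg = 0x0E
clock 3: out=0, reg = 0x87
clock 4: out=1, reg = 0xC3
clock 5: out=1, reg = 0xE1
clock 6: out=1, reg = 0x70
clock 7: out=0, reg = 0xB8

1110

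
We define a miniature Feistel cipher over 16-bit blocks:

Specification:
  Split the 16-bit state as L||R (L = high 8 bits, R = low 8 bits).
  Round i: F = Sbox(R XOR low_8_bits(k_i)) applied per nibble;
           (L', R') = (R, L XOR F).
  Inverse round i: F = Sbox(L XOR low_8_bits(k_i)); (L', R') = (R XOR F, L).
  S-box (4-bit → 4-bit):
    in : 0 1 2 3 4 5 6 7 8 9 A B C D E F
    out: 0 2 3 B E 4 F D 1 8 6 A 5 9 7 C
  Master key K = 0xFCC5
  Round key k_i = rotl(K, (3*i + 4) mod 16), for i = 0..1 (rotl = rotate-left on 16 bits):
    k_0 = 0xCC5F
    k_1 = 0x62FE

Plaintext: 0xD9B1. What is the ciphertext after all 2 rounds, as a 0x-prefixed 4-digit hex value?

0xAEF1

s_0 = plaintext = 0xD9B1
s_1 = Round(s_0, k_0) = 0xB1AE
s_2 = Round(s_1, k_1) = 0xAEF1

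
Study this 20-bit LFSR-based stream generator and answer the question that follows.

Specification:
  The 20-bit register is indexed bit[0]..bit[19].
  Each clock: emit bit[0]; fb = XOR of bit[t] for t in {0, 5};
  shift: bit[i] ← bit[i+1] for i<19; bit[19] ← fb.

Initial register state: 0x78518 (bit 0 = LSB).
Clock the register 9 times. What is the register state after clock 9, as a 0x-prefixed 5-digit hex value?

reg_0 = 0x78518
clock 1: out=0, reg = 0x3C28C
clock 2: out=0, reg = 0x1E146
clock 3: out=0, reg = 0x0F0A3
clock 4: out=1, reg = 0x07851
clock 5: out=1, reg = 0x83C28
clock 6: out=0, reg = 0xC1E14
clock 7: out=0, reg = 0x60F0A
clock 8: out=0, reg = 0x30785
clock 9: out=1, reg = 0x983C2

0x983C2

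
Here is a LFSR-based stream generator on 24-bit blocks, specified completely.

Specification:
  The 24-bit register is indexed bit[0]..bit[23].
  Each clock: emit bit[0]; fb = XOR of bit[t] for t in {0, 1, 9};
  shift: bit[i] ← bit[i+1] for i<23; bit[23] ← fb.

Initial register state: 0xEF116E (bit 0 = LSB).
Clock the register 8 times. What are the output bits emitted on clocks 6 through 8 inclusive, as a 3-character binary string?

110

reg_0 = 0xEF116E
clock 1: out=0, reg = 0xF788B7
clock 2: out=1, reg = 0x7BC45B
clock 3: out=1, reg = 0x3DE22D
clock 4: out=1, reg = 0x1EF116
clock 5: out=0, reg = 0x8F788B
clock 6: out=1, reg = 0x47BC45
clock 7: out=1, reg = 0xA3DE22
clock 8: out=0, reg = 0x51EF11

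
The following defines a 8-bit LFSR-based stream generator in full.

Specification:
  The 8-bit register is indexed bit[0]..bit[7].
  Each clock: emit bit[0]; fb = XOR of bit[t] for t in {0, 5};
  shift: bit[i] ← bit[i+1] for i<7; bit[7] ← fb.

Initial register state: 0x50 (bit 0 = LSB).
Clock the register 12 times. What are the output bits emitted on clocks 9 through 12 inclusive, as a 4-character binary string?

0100

reg_0 = 0x50
clock 1: out=0, reg = 0x28
clock 2: out=0, reg = 0x94
clock 3: out=0, reg = 0x4A
clock 4: out=0, reg = 0x25
clock 5: out=1, reg = 0x12
clock 6: out=0, reg = 0x09
clock 7: out=1, reg = 0x84
clock 8: out=0, reg = 0x42
clock 9: out=0, reg = 0x21
clock 10: out=1, reg = 0x10
clock 11: out=0, reg = 0x08
clock 12: out=0, reg = 0x04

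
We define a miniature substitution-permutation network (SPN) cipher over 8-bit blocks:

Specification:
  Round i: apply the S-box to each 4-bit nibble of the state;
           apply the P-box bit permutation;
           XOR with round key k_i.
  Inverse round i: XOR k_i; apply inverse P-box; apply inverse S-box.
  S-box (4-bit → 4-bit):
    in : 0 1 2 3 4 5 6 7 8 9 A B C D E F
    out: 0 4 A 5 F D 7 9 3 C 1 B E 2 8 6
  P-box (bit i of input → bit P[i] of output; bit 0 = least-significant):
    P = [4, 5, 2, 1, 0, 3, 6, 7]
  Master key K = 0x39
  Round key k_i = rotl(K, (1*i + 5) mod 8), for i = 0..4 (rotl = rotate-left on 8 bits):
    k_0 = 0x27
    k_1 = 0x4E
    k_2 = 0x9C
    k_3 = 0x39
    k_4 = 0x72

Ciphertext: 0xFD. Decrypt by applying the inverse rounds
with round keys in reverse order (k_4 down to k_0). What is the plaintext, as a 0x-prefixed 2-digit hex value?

s_0 = ciphertext = 0xFD
s_1 = InvRound(s_0, k_4) = 0xB9
s_2 = InvRound(s_1, k_3) = 0xE0
s_3 = InvRound(s_2, k_2) = 0xF6
s_4 = InvRound(s_3, k_1) = 0x28
s_5 = InvRound(s_4, k_0) = 0x89

0x89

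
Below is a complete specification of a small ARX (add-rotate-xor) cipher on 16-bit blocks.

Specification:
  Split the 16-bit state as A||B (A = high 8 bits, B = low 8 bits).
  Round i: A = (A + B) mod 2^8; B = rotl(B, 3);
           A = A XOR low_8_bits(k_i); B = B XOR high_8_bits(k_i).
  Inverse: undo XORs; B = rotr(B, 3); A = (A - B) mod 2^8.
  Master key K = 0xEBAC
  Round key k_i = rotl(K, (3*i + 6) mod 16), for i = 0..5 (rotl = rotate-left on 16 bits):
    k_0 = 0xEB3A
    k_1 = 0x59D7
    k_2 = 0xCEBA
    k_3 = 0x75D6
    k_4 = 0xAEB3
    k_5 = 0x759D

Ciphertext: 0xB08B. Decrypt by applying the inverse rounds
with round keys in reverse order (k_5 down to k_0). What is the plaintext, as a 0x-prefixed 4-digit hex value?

s_0 = ciphertext = 0xB08B
s_1 = InvRound(s_0, k_5) = 0x4EDF
s_2 = InvRound(s_1, k_4) = 0xCF2E
s_3 = InvRound(s_2, k_3) = 0xAE6B
s_4 = InvRound(s_3, k_2) = 0x60B4
s_5 = InvRound(s_4, k_1) = 0xFABD
s_6 = InvRound(s_5, k_0) = 0xF6CA

0xF6CA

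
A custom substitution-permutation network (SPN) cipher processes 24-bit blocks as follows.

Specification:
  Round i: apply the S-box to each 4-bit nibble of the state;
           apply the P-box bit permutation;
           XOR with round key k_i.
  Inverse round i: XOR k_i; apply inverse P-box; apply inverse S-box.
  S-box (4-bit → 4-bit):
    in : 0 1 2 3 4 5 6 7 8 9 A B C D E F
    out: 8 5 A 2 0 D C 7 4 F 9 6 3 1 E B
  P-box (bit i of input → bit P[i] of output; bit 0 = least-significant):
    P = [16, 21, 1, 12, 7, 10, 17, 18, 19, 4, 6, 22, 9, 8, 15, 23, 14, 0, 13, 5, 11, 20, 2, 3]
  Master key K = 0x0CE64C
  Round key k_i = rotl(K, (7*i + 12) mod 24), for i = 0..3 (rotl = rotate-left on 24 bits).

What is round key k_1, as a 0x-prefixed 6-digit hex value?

0x606732

K = 0x0CE64C
k_0 = rotl(K, (7*0+12) mod 24) = rotl(K, 12) = 0x64C0CE
k_1 = rotl(K, (7*1+12) mod 24) = rotl(K, 19) = 0x606732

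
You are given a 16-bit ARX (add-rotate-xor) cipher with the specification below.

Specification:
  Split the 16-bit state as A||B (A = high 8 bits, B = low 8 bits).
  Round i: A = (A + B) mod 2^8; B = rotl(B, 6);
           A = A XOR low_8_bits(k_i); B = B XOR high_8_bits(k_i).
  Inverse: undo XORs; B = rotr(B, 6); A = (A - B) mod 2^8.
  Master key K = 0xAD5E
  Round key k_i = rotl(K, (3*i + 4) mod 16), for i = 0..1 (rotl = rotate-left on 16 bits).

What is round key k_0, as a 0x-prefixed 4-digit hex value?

0xD5EA

K = 0xAD5E
k_0 = rotl(K, (3*0+4) mod 16) = rotl(K, 4) = 0xD5EA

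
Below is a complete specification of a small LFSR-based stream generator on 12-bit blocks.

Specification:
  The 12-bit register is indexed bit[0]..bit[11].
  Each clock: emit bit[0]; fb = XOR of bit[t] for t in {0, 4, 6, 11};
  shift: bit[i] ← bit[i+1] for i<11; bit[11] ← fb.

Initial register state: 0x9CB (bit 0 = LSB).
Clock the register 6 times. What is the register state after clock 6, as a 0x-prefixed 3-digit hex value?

reg_0 = 0x9CB
clock 1: out=1, reg = 0xCE5
clock 2: out=1, reg = 0xE72
clock 3: out=0, reg = 0xF39
clock 4: out=1, reg = 0xF9C
clock 5: out=0, reg = 0x7CE
clock 6: out=0, reg = 0xBE7

0xBE7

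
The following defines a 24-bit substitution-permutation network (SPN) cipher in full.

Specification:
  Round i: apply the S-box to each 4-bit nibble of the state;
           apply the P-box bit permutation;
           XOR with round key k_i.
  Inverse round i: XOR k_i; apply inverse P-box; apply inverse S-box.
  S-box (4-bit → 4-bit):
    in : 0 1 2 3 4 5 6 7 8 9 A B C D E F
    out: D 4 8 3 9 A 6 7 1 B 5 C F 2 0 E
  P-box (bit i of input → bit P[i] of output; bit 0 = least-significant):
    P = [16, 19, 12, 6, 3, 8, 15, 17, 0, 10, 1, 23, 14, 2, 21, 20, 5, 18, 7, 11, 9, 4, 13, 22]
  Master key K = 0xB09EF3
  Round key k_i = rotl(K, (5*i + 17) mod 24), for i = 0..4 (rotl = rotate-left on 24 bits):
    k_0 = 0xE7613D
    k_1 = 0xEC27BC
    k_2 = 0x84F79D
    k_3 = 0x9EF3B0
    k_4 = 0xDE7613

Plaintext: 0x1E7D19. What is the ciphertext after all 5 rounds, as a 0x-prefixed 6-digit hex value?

s_0 = plaintext = 0x1E7D19
s_1 = Round(s_0, k_0) = 0xCE8579
s_2 = Round(s_1, k_1) = 0x25C0E4
s_3 = Round(s_2, k_2) = 0x71BFDA
s_4 = Round(s_3, k_3) = 0x2FC422
s_5 = Round(s_4, k_4) = 0x283ED6

0x283ED6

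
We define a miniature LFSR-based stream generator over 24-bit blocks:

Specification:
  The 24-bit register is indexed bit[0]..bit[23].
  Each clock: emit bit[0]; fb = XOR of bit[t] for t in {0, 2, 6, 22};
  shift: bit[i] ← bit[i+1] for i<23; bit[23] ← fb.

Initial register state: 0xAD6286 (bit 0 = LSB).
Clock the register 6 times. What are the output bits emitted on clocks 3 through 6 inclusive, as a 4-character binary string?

reg_0 = 0xAD6286
clock 1: out=0, reg = 0xD6B143
clock 2: out=1, reg = 0xEB58A1
clock 3: out=1, reg = 0x75AC50
clock 4: out=0, reg = 0x3AD628
clock 5: out=0, reg = 0x1D6B14
clock 6: out=0, reg = 0x8EB58A

1000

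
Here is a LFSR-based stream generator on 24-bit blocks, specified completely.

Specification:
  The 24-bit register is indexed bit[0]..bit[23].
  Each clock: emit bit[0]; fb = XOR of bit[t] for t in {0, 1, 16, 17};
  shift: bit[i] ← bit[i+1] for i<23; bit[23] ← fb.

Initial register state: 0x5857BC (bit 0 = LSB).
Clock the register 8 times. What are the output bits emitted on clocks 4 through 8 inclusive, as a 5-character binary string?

11101

reg_0 = 0x5857BC
clock 1: out=0, reg = 0x2C2BDE
clock 2: out=0, reg = 0x9615EF
clock 3: out=1, reg = 0xCB0AF7
clock 4: out=1, reg = 0x65857B
clock 5: out=1, reg = 0xB2C2BD
clock 6: out=1, reg = 0x59615E
clock 7: out=0, reg = 0x2CB0AF
clock 8: out=1, reg = 0x165857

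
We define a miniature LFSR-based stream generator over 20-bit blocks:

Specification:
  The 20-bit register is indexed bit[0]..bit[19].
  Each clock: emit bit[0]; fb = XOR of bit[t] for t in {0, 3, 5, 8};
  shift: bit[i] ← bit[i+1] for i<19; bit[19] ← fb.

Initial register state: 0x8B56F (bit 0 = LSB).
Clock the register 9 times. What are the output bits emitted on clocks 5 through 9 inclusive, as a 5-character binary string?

reg_0 = 0x8B56F
clock 1: out=1, reg = 0x45AB7
clock 2: out=1, reg = 0x22D5B
clock 3: out=1, reg = 0x916AD
clock 4: out=1, reg = 0xC8B56
clock 5: out=0, reg = 0xE45AB
clock 6: out=1, reg = 0x722D5
clock 7: out=1, reg = 0xB916A
clock 8: out=0, reg = 0xDC8B5
clock 9: out=1, reg = 0x6E45A

01101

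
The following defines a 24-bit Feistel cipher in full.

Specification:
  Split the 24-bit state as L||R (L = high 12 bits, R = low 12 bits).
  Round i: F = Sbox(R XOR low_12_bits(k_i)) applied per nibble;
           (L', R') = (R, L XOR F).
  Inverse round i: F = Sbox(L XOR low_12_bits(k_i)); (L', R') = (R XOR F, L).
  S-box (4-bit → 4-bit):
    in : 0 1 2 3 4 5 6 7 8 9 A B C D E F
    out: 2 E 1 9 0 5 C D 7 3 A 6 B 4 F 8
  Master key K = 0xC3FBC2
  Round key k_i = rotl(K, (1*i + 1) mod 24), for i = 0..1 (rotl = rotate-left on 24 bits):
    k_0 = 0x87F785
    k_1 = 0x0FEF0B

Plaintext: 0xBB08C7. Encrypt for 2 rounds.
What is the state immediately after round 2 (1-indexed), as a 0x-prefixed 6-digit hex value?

s_0 = plaintext = 0xBB08C7
s_1 = Round(s_0, k_0) = 0x8C73B1
s_2 = Round(s_1, k_1) = 0x3B13AD

0x3B13AD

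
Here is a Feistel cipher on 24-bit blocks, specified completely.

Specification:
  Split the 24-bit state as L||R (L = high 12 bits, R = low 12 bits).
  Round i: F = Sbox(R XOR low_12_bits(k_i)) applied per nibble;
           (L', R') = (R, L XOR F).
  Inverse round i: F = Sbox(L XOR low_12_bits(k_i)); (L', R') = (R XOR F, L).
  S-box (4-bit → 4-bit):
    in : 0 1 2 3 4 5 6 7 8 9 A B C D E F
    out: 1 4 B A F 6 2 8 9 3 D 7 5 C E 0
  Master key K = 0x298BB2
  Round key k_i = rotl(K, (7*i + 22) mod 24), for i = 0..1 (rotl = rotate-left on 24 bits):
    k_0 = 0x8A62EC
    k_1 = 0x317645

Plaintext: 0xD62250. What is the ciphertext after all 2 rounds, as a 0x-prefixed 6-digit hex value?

s_0 = plaintext = 0xD62250
s_1 = Round(s_0, k_0) = 0x250C17
s_2 = Round(s_1, k_1) = 0xC17F3B

0xC17F3B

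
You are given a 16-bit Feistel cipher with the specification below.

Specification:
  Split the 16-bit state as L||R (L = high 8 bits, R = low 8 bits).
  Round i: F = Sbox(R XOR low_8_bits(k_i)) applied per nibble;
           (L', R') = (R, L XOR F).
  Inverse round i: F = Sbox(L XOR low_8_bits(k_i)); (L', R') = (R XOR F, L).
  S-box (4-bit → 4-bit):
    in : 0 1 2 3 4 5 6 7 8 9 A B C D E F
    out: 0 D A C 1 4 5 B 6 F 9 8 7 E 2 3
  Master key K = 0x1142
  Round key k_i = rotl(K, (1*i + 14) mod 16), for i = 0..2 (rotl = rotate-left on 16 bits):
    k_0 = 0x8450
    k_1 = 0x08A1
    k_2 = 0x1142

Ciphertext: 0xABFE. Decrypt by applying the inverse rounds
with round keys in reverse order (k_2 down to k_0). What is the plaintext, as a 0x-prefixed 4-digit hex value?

s_0 = ciphertext = 0xABFE
s_1 = InvRound(s_0, k_2) = 0xD1AB
s_2 = InvRound(s_1, k_1) = 0x1BD1
s_3 = InvRound(s_2, k_0) = 0xC91B

0xC91B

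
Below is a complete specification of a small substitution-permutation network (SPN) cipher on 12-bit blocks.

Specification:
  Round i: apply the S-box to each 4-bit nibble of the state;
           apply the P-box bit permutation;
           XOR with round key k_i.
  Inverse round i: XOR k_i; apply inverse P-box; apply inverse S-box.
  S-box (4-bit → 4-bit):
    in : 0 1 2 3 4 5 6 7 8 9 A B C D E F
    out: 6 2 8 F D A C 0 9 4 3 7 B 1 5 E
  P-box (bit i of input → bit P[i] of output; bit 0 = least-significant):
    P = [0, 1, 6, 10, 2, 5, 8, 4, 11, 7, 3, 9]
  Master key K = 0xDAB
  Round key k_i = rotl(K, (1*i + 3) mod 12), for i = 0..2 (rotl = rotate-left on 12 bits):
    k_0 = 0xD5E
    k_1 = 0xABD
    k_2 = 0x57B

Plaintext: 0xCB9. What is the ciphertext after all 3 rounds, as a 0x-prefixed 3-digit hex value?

0x073

s_0 = plaintext = 0xCB9
s_1 = Round(s_0, k_0) = 0x6BA
s_2 = Round(s_1, k_1) = 0x992
s_3 = Round(s_2, k_2) = 0x073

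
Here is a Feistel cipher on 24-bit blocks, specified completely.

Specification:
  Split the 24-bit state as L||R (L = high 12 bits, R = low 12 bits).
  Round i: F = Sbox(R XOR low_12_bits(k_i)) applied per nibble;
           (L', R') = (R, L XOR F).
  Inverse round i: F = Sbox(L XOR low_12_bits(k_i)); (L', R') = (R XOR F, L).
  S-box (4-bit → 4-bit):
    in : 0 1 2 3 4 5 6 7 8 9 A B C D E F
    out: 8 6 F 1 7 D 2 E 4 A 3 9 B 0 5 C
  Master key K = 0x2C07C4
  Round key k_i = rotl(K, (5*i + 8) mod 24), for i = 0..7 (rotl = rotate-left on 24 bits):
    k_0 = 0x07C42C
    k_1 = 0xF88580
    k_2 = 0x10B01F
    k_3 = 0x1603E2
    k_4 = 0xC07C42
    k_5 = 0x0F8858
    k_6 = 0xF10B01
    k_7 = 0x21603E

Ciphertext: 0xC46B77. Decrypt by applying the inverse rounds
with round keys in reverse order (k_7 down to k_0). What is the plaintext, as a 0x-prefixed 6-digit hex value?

s_0 = ciphertext = 0xC46B77
s_1 = InvRound(s_0, k_7) = 0x093C46
s_2 = InvRound(s_1, k_6) = 0x5E9093
s_3 = InvRound(s_2, k_5) = 0x0055E9
s_4 = InvRound(s_3, k_4) = 0xE97005
s_5 = InvRound(s_4, k_3) = 0x0E8E97
s_6 = InvRound(s_5, k_2) = 0x6590E8
s_7 = InvRound(s_6, k_1) = 0x1E2659
s_8 = InvRound(s_7, k_0) = 0xBEC1E2

0xBEC1E2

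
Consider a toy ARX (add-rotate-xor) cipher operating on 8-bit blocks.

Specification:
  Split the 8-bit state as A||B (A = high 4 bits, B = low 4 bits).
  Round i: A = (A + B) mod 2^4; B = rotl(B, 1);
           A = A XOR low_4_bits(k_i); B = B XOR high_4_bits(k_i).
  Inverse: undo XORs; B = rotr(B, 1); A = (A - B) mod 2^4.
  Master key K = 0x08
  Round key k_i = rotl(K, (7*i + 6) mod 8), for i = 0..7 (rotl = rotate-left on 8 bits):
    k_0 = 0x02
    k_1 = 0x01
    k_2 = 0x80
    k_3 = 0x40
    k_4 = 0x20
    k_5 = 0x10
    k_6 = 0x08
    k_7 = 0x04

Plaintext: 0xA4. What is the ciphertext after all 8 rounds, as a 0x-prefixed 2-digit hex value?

0x84

s_0 = plaintext = 0xA4
s_1 = Round(s_0, k_0) = 0xC8
s_2 = Round(s_1, k_1) = 0x51
s_3 = Round(s_2, k_2) = 0x6A
s_4 = Round(s_3, k_3) = 0x01
s_5 = Round(s_4, k_4) = 0x10
s_6 = Round(s_5, k_5) = 0x11
s_7 = Round(s_6, k_6) = 0xA2
s_8 = Round(s_7, k_7) = 0x84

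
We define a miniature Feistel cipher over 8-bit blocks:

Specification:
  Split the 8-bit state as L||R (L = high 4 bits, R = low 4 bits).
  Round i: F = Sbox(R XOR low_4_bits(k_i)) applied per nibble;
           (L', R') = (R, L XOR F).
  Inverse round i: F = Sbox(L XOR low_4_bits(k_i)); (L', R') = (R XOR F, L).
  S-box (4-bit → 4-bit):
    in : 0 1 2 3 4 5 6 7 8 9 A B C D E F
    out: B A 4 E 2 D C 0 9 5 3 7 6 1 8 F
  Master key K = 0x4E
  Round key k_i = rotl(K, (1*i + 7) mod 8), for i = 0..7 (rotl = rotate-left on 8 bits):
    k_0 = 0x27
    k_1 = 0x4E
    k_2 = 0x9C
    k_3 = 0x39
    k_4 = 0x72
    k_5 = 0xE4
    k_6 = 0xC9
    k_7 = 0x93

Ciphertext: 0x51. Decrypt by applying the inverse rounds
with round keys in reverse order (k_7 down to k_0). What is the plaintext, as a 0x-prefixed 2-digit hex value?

0x85

s_0 = ciphertext = 0x51
s_1 = InvRound(s_0, k_7) = 0xD5
s_2 = InvRound(s_1, k_6) = 0x7D
s_3 = InvRound(s_2, k_5) = 0x37
s_4 = InvRound(s_3, k_4) = 0xD3
s_5 = InvRound(s_4, k_3) = 0x1D
s_6 = InvRound(s_5, k_2) = 0xC1
s_7 = InvRound(s_6, k_1) = 0x5C
s_8 = InvRound(s_7, k_0) = 0x85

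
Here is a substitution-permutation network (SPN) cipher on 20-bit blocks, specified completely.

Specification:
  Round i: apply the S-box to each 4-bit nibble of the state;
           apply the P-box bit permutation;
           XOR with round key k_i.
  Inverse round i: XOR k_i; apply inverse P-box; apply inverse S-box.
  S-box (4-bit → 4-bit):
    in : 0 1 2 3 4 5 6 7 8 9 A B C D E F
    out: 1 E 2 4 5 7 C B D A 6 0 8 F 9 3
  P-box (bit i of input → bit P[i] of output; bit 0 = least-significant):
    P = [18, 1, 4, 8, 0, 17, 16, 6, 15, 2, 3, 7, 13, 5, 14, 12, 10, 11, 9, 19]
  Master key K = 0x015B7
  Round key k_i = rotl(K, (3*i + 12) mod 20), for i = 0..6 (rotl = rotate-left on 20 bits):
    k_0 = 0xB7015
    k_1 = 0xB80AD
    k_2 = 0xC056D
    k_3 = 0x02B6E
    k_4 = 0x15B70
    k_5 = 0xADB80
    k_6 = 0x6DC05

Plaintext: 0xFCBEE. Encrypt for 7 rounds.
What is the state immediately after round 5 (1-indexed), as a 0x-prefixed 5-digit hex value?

0xCFB50

s_0 = plaintext = 0xFCBEE
s_1 = Round(s_0, k_0) = 0xF6D54
s_2 = Round(s_1, k_1) = 0xC5C30
s_3 = Round(s_2, k_2) = 0x165CD
s_4 = Round(s_3, k_3) = 0xCF030
s_5 = Round(s_4, k_4) = 0xCFB50
s_6 = Round(s_5, k_5) = 0x5FBA1
s_7 = Round(s_6, k_6) = 0x5F337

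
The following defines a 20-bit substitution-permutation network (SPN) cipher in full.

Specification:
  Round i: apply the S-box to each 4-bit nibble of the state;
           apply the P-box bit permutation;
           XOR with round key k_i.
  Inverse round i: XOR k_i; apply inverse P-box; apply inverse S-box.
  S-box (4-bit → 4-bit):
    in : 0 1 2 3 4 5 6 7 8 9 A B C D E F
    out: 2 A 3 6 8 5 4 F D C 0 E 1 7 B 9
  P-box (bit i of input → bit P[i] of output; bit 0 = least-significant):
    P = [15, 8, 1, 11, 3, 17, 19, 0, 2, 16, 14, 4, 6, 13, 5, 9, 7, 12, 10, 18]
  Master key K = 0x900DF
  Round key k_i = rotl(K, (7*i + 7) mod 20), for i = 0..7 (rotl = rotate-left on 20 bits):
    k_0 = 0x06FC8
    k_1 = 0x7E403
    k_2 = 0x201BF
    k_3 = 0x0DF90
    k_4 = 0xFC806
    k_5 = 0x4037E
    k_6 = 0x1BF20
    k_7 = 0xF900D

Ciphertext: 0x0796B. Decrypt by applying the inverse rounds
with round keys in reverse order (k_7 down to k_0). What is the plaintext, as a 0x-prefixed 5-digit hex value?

s_0 = ciphertext = 0x0796B
s_1 = InvRound(s_0, k_7) = 0x4DD37
s_2 = InvRound(s_1, k_6) = 0x41746
s_3 = InvRound(s_2, k_5) = 0x364CA
s_4 = InvRound(s_3, k_4) = 0x82C5F
s_5 = InvRound(s_4, k_3) = 0x2E58D
s_6 = InvRound(s_5, k_2) = 0x639A5
s_7 = InvRound(s_6, k_1) = 0xD6DA7
s_8 = InvRound(s_7, k_0) = 0x48286

0x48286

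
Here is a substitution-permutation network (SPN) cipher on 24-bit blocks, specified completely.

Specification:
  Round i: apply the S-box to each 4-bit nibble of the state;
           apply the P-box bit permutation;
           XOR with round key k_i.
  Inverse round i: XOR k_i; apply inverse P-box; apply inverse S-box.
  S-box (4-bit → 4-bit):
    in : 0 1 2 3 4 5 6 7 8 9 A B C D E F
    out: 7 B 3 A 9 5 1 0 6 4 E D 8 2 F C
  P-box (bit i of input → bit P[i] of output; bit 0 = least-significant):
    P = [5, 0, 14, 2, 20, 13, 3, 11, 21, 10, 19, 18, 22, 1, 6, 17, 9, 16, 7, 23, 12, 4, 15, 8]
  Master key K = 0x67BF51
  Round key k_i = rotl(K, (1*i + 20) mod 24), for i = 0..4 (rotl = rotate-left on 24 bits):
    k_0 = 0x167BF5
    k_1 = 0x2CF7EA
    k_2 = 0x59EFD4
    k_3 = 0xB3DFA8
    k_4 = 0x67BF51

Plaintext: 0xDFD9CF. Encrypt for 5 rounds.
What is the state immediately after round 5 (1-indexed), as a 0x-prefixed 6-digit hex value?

0xAA7AAA

s_0 = plaintext = 0xDFD9CF
s_1 = Round(s_0, k_0) = 0x9E3363
s_2 = Round(s_1, k_1) = 0xBB716D
s_3 = Round(s_2, k_2) = 0xED7855
s_4 = Round(s_3, k_3) = 0xAA0A90
s_5 = Round(s_4, k_4) = 0xAA7AAA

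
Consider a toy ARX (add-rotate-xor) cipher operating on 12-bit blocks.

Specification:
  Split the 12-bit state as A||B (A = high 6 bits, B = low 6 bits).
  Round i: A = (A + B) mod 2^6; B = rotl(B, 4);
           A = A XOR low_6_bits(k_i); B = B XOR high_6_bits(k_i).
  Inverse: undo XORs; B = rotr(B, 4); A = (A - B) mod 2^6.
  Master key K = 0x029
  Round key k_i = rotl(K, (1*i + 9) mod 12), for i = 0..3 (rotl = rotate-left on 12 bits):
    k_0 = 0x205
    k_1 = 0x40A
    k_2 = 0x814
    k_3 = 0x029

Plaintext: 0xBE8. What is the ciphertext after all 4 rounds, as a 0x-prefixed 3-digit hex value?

0xBCB

s_0 = plaintext = 0xBE8
s_1 = Round(s_0, k_0) = 0x482
s_2 = Round(s_1, k_1) = 0x7B0
s_3 = Round(s_2, k_2) = 0x6AC
s_4 = Round(s_3, k_3) = 0xBCB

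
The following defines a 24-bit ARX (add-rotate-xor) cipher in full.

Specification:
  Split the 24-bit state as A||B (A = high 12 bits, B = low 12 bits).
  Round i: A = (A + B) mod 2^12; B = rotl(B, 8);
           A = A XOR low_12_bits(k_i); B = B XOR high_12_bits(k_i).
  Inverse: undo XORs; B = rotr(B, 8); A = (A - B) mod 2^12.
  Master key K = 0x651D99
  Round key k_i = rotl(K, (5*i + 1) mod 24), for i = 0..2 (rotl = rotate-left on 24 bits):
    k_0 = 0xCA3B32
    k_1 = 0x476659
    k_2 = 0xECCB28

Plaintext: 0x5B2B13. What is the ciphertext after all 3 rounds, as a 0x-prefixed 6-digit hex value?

s_0 = plaintext = 0x5B2B13
s_1 = Round(s_0, k_0) = 0xBF7F12
s_2 = Round(s_1, k_1) = 0xD50687
s_3 = Round(s_2, k_2) = 0x8FF9A4

0x8FF9A4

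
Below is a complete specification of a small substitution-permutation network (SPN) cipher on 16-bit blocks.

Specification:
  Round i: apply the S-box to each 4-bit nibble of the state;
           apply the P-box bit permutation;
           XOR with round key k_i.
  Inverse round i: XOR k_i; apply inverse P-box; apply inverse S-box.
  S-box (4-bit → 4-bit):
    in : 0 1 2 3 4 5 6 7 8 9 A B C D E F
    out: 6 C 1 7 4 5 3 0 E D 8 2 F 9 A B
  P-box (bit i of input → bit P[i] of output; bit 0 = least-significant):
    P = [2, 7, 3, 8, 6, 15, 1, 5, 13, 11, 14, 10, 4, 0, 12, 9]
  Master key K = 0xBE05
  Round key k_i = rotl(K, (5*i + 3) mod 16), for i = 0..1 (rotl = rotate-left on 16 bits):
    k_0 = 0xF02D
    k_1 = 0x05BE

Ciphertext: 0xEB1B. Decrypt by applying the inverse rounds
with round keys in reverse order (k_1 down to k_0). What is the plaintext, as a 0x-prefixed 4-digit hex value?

s_0 = ciphertext = 0xEB1B
s_1 = InvRound(s_0, k_1) = 0xECE6
s_2 = InvRound(s_1, k_0) = 0x0E50

0x0E50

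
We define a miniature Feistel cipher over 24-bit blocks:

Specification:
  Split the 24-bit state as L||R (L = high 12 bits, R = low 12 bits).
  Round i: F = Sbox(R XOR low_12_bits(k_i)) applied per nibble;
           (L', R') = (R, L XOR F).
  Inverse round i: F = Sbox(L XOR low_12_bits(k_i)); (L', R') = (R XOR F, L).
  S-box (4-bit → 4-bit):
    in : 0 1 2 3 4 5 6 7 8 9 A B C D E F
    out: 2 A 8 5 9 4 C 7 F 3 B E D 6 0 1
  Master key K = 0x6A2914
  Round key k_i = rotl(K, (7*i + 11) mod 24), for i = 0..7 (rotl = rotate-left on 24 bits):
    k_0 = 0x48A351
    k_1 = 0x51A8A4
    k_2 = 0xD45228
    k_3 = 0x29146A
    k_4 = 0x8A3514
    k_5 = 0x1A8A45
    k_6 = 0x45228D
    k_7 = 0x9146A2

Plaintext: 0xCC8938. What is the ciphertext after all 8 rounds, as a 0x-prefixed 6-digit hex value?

s_0 = plaintext = 0xCC8938
s_1 = Round(s_0, k_0) = 0x93870B
s_2 = Round(s_1, k_1) = 0x70B889
s_3 = Round(s_2, k_2) = 0x889CB1
s_4 = Round(s_3, k_3) = 0xCB17E7
s_5 = Round(s_4, k_4) = 0x7E74A4
s_6 = Round(s_5, k_5) = 0x4A47ED
s_7 = Round(s_6, k_6) = 0x7ED066
s_8 = Round(s_7, k_7) = 0x066B34

0x066B34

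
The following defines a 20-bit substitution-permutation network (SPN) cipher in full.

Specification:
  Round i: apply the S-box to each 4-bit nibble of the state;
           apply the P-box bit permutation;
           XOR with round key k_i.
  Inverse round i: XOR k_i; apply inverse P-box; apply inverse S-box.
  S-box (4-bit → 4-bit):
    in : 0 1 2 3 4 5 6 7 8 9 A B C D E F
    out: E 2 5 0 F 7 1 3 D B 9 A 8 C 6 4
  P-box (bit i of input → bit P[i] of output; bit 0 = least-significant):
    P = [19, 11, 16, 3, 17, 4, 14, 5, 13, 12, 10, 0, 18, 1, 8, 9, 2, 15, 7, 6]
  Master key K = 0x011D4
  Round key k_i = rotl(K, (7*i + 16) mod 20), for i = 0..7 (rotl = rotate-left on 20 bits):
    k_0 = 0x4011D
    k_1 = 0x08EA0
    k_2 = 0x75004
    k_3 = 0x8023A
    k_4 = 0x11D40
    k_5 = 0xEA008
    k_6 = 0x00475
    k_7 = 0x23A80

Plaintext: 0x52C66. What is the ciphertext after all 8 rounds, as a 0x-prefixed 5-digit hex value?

0xBE0FD

s_0 = plaintext = 0x52C66
s_1 = Round(s_0, k_0) = 0xA8098
s_2 = Round(s_1, k_1) = 0xF99DD
s_3 = Round(s_2, k_2) = 0x222AF
s_4 = Round(s_3, k_3) = 0xF279E
s_5 = Round(s_4, k_4) = 0x624F0
s_6 = Round(s_5, k_5) = 0xBDD05
s_7 = Round(s_6, k_6) = 0x9CB04
s_8 = Round(s_7, k_7) = 0xBE0FD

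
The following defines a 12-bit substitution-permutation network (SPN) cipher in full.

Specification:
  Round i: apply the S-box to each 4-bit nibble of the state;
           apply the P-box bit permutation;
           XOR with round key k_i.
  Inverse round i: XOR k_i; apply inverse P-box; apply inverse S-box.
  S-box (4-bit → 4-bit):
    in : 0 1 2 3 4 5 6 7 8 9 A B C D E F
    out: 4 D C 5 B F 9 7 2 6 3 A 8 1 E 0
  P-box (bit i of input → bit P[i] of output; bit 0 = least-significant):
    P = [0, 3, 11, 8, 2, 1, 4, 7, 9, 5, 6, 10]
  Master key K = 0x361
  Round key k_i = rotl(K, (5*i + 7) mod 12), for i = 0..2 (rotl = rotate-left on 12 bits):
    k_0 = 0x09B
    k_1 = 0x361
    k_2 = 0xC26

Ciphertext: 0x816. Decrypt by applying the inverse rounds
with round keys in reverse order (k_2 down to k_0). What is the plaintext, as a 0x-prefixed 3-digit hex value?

0x892

s_0 = ciphertext = 0x816
s_1 = InvRound(s_0, k_2) = 0xB0F
s_2 = InvRound(s_1, k_1) = 0x9A9
s_3 = InvRound(s_2, k_0) = 0x892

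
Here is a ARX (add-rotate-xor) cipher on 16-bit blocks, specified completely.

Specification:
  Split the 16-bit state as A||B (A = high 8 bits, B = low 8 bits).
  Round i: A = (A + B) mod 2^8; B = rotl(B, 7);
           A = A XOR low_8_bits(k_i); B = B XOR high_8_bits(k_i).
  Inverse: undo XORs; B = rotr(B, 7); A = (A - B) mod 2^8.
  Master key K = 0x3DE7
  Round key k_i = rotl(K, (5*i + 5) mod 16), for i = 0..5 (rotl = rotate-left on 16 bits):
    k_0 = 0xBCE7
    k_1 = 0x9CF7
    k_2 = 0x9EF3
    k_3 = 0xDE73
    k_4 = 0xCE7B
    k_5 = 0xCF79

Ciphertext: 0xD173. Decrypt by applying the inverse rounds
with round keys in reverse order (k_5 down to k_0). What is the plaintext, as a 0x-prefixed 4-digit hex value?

s_0 = ciphertext = 0xD173
s_1 = InvRound(s_0, k_5) = 0x2F79
s_2 = InvRound(s_1, k_4) = 0xE56F
s_3 = InvRound(s_2, k_3) = 0x3363
s_4 = InvRound(s_3, k_2) = 0xC5FB
s_5 = InvRound(s_4, k_1) = 0x64CE
s_6 = InvRound(s_5, k_0) = 0x9FE4

0x9FE4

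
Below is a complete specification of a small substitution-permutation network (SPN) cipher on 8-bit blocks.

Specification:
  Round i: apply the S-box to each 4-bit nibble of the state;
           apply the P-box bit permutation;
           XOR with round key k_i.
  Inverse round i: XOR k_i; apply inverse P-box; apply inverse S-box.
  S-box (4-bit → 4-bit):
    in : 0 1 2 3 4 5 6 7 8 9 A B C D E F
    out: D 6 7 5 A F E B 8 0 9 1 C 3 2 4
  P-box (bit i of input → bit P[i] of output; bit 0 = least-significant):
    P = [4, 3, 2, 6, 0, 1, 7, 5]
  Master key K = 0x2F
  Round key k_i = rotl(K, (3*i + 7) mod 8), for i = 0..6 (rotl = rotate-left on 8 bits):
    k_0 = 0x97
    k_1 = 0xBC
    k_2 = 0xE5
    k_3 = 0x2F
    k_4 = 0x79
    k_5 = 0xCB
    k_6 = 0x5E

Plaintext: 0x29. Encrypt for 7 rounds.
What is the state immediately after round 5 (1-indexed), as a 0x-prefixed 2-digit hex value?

0xDE

s_0 = plaintext = 0x29
s_1 = Round(s_0, k_0) = 0x14
s_2 = Round(s_1, k_1) = 0x76
s_3 = Round(s_2, k_2) = 0x8A
s_4 = Round(s_3, k_3) = 0x5F
s_5 = Round(s_4, k_4) = 0xDE
s_6 = Round(s_5, k_5) = 0xC0
s_7 = Round(s_6, k_6) = 0xAA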